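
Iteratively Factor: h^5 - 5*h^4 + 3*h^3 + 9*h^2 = (h - 3)*(h^4 - 2*h^3 - 3*h^2) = h*(h - 3)*(h^3 - 2*h^2 - 3*h) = h^2*(h - 3)*(h^2 - 2*h - 3) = h^2*(h - 3)*(h + 1)*(h - 3)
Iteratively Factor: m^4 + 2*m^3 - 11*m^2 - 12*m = (m)*(m^3 + 2*m^2 - 11*m - 12) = m*(m - 3)*(m^2 + 5*m + 4) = m*(m - 3)*(m + 1)*(m + 4)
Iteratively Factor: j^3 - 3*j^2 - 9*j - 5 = (j + 1)*(j^2 - 4*j - 5) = (j - 5)*(j + 1)*(j + 1)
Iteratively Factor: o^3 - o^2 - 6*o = (o + 2)*(o^2 - 3*o) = o*(o + 2)*(o - 3)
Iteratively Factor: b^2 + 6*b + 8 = (b + 4)*(b + 2)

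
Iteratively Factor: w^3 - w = (w + 1)*(w^2 - w) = w*(w + 1)*(w - 1)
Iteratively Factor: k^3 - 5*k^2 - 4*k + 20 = (k + 2)*(k^2 - 7*k + 10) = (k - 5)*(k + 2)*(k - 2)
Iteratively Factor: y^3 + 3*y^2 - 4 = (y + 2)*(y^2 + y - 2) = (y + 2)^2*(y - 1)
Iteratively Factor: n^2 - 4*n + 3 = (n - 1)*(n - 3)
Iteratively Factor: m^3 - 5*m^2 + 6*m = (m)*(m^2 - 5*m + 6) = m*(m - 2)*(m - 3)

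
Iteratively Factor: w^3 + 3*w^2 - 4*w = (w)*(w^2 + 3*w - 4) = w*(w - 1)*(w + 4)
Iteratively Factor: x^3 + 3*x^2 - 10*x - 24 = (x + 4)*(x^2 - x - 6) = (x - 3)*(x + 4)*(x + 2)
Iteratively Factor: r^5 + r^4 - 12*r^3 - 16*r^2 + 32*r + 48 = (r + 2)*(r^4 - r^3 - 10*r^2 + 4*r + 24) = (r + 2)^2*(r^3 - 3*r^2 - 4*r + 12) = (r - 2)*(r + 2)^2*(r^2 - r - 6) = (r - 2)*(r + 2)^3*(r - 3)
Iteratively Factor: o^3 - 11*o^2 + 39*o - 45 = (o - 5)*(o^2 - 6*o + 9) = (o - 5)*(o - 3)*(o - 3)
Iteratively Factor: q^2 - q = (q)*(q - 1)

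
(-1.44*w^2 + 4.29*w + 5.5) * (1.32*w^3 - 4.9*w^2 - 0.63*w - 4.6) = -1.9008*w^5 + 12.7188*w^4 - 12.8538*w^3 - 23.0287*w^2 - 23.199*w - 25.3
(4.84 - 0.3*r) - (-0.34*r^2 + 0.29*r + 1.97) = 0.34*r^2 - 0.59*r + 2.87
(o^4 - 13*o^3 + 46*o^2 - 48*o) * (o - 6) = o^5 - 19*o^4 + 124*o^3 - 324*o^2 + 288*o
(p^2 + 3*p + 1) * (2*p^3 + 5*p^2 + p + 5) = 2*p^5 + 11*p^4 + 18*p^3 + 13*p^2 + 16*p + 5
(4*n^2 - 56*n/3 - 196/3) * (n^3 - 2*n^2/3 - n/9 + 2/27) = 4*n^5 - 64*n^4/3 - 160*n^3/3 + 1240*n^2/27 + 476*n/81 - 392/81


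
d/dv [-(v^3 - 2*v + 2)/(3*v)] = 2*(1 - v^3)/(3*v^2)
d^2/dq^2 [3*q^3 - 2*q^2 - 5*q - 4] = 18*q - 4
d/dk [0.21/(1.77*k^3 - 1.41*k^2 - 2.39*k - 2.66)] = (-1.1151*k^2 + 0.5922*k + 0.5019)/(-1.77*k^3 + 1.41*k^2 + 2.39*k + 2.66)^2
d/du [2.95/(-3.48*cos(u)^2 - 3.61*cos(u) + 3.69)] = -(20.532*cos(u) + 10.6495)*sin(u)/(3.48*cos(u)^2 + 3.61*cos(u) - 3.69)^2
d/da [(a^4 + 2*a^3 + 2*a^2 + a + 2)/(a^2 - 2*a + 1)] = (2*a^4 - 2*a^3 - 6*a^2 - 5*a - 5)/(a^3 - 3*a^2 + 3*a - 1)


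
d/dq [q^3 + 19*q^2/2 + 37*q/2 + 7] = 3*q^2 + 19*q + 37/2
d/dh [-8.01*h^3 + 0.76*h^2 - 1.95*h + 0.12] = -24.03*h^2 + 1.52*h - 1.95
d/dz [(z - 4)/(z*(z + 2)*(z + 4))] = 2*(-z^3 + 3*z^2 + 24*z + 16)/(z^2*(z^4 + 12*z^3 + 52*z^2 + 96*z + 64))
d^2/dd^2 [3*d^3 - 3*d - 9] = 18*d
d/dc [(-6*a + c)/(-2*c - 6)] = 3*(-2*a - 1)/(2*(c^2 + 6*c + 9))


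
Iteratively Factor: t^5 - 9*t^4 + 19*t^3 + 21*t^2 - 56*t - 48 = (t - 4)*(t^4 - 5*t^3 - t^2 + 17*t + 12) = (t - 4)*(t + 1)*(t^3 - 6*t^2 + 5*t + 12) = (t - 4)*(t - 3)*(t + 1)*(t^2 - 3*t - 4) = (t - 4)*(t - 3)*(t + 1)^2*(t - 4)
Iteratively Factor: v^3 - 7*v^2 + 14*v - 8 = (v - 2)*(v^2 - 5*v + 4) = (v - 4)*(v - 2)*(v - 1)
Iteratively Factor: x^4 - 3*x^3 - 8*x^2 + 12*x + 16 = (x + 1)*(x^3 - 4*x^2 - 4*x + 16) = (x - 4)*(x + 1)*(x^2 - 4) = (x - 4)*(x + 1)*(x + 2)*(x - 2)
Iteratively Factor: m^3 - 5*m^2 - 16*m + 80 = (m - 4)*(m^2 - m - 20) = (m - 5)*(m - 4)*(m + 4)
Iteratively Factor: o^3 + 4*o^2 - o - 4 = (o - 1)*(o^2 + 5*o + 4) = (o - 1)*(o + 1)*(o + 4)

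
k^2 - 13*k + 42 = (k - 7)*(k - 6)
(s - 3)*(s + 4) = s^2 + s - 12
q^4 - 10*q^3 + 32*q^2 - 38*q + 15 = (q - 5)*(q - 3)*(q - 1)^2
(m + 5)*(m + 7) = m^2 + 12*m + 35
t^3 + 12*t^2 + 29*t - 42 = (t - 1)*(t + 6)*(t + 7)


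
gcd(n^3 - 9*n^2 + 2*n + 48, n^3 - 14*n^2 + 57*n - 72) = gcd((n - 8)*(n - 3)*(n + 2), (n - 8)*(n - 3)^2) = n^2 - 11*n + 24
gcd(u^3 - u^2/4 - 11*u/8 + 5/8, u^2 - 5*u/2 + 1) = u - 1/2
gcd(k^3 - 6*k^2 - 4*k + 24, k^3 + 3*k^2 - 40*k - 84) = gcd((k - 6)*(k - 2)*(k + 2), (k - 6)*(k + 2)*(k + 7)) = k^2 - 4*k - 12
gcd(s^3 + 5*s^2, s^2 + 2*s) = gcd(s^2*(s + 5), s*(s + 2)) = s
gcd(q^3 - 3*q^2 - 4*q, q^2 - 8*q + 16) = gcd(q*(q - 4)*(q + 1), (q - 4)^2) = q - 4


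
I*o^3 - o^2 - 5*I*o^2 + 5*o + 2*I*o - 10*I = (o - 5)*(o + 2*I)*(I*o + 1)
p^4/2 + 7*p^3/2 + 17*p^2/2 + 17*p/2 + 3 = (p/2 + 1/2)*(p + 1)*(p + 2)*(p + 3)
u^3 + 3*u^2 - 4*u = u*(u - 1)*(u + 4)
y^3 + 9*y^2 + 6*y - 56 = (y - 2)*(y + 4)*(y + 7)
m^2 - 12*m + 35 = (m - 7)*(m - 5)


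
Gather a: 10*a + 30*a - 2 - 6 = 40*a - 8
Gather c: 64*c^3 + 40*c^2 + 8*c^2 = 64*c^3 + 48*c^2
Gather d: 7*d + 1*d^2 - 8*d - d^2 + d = 0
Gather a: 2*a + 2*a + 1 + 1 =4*a + 2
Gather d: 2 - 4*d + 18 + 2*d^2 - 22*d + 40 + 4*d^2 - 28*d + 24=6*d^2 - 54*d + 84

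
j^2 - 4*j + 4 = (j - 2)^2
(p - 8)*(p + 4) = p^2 - 4*p - 32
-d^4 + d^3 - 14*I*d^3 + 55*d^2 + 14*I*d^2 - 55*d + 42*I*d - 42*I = (d + 6*I)*(d + 7*I)*(-I*d + 1)*(-I*d + I)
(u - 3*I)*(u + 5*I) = u^2 + 2*I*u + 15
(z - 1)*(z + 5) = z^2 + 4*z - 5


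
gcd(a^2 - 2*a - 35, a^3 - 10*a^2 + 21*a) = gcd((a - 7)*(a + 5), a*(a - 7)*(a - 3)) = a - 7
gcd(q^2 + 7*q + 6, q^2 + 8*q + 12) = q + 6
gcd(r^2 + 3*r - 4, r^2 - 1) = r - 1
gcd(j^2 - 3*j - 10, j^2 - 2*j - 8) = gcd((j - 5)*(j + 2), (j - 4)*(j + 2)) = j + 2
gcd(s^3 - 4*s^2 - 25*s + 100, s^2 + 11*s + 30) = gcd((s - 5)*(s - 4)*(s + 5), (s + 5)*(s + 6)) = s + 5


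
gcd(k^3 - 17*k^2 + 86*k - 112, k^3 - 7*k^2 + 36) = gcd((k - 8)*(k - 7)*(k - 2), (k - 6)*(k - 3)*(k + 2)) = 1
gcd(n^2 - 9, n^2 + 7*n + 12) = n + 3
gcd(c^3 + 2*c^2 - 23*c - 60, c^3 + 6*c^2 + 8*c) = c + 4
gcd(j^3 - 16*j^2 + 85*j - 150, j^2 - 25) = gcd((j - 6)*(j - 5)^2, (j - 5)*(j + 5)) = j - 5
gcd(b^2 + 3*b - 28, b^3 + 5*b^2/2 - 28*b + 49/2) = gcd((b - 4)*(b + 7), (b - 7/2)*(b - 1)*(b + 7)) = b + 7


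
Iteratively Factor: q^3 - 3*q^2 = (q)*(q^2 - 3*q) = q*(q - 3)*(q)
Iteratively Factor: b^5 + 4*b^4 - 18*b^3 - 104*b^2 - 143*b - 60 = (b + 1)*(b^4 + 3*b^3 - 21*b^2 - 83*b - 60) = (b + 1)^2*(b^3 + 2*b^2 - 23*b - 60) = (b + 1)^2*(b + 4)*(b^2 - 2*b - 15) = (b + 1)^2*(b + 3)*(b + 4)*(b - 5)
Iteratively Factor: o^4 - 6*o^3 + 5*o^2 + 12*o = (o - 4)*(o^3 - 2*o^2 - 3*o) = (o - 4)*(o - 3)*(o^2 + o) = o*(o - 4)*(o - 3)*(o + 1)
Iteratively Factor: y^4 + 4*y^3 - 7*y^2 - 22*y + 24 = (y + 4)*(y^3 - 7*y + 6) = (y - 2)*(y + 4)*(y^2 + 2*y - 3) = (y - 2)*(y + 3)*(y + 4)*(y - 1)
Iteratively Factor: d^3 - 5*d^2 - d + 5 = (d - 5)*(d^2 - 1) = (d - 5)*(d + 1)*(d - 1)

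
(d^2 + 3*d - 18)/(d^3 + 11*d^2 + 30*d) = (d - 3)/(d*(d + 5))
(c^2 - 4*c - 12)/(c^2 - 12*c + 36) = (c + 2)/(c - 6)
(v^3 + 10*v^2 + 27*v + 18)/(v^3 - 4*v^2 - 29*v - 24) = (v + 6)/(v - 8)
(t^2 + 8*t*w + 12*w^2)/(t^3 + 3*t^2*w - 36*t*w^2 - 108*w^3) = (t + 2*w)/(t^2 - 3*t*w - 18*w^2)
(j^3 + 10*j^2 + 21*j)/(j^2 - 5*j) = (j^2 + 10*j + 21)/(j - 5)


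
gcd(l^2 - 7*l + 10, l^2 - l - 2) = l - 2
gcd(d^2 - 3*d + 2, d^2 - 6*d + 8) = d - 2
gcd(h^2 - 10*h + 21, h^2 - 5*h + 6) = h - 3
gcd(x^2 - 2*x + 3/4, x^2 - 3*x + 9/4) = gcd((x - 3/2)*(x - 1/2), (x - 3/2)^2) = x - 3/2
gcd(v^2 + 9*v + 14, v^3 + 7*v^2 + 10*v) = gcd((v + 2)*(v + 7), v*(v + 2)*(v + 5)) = v + 2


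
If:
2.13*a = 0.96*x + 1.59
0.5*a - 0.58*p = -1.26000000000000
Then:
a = 0.450704225352113*x + 0.746478873239437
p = 0.388538125303545*x + 2.81593006313745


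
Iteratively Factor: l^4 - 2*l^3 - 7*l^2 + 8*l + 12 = (l + 2)*(l^3 - 4*l^2 + l + 6) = (l - 2)*(l + 2)*(l^2 - 2*l - 3) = (l - 3)*(l - 2)*(l + 2)*(l + 1)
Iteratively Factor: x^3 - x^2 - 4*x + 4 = (x - 2)*(x^2 + x - 2) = (x - 2)*(x + 2)*(x - 1)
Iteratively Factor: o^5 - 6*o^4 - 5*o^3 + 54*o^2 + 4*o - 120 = (o + 2)*(o^4 - 8*o^3 + 11*o^2 + 32*o - 60) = (o - 2)*(o + 2)*(o^3 - 6*o^2 - o + 30) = (o - 3)*(o - 2)*(o + 2)*(o^2 - 3*o - 10) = (o - 5)*(o - 3)*(o - 2)*(o + 2)*(o + 2)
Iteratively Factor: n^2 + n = (n + 1)*(n)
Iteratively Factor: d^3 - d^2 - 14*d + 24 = (d - 3)*(d^2 + 2*d - 8) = (d - 3)*(d + 4)*(d - 2)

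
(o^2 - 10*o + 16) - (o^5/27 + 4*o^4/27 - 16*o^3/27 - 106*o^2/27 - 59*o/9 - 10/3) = -o^5/27 - 4*o^4/27 + 16*o^3/27 + 133*o^2/27 - 31*o/9 + 58/3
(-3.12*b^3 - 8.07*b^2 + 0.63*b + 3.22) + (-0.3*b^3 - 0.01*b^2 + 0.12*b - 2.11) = -3.42*b^3 - 8.08*b^2 + 0.75*b + 1.11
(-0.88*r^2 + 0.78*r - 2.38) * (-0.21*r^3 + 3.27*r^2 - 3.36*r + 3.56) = 0.1848*r^5 - 3.0414*r^4 + 6.0072*r^3 - 13.5362*r^2 + 10.7736*r - 8.4728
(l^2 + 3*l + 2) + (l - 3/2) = l^2 + 4*l + 1/2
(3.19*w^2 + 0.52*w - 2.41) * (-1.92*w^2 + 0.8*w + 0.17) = -6.1248*w^4 + 1.5536*w^3 + 5.5855*w^2 - 1.8396*w - 0.4097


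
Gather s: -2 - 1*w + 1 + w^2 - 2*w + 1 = w^2 - 3*w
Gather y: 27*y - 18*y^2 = -18*y^2 + 27*y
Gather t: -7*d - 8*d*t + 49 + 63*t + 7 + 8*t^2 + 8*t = -7*d + 8*t^2 + t*(71 - 8*d) + 56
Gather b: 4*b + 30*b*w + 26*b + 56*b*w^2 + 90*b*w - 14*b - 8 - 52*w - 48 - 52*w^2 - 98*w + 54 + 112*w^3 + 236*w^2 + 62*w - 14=b*(56*w^2 + 120*w + 16) + 112*w^3 + 184*w^2 - 88*w - 16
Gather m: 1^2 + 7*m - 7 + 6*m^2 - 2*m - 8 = 6*m^2 + 5*m - 14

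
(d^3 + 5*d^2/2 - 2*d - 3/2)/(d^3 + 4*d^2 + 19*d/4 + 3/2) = 2*(d^2 + 2*d - 3)/(2*d^2 + 7*d + 6)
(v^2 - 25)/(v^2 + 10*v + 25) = (v - 5)/(v + 5)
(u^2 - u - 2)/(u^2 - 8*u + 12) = (u + 1)/(u - 6)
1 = 1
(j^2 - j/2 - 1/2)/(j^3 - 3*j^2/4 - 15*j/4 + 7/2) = 2*(2*j + 1)/(4*j^2 + j - 14)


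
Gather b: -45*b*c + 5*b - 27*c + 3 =b*(5 - 45*c) - 27*c + 3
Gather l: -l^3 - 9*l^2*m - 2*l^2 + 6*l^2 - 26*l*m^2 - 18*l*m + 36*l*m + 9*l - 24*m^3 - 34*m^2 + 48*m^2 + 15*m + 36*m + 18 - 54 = -l^3 + l^2*(4 - 9*m) + l*(-26*m^2 + 18*m + 9) - 24*m^3 + 14*m^2 + 51*m - 36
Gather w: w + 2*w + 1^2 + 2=3*w + 3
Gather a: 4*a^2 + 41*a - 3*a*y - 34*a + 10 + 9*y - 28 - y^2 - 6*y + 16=4*a^2 + a*(7 - 3*y) - y^2 + 3*y - 2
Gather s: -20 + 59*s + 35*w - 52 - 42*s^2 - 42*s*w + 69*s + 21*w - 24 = -42*s^2 + s*(128 - 42*w) + 56*w - 96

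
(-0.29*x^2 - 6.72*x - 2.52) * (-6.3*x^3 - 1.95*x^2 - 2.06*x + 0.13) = 1.827*x^5 + 42.9015*x^4 + 29.5774*x^3 + 18.7195*x^2 + 4.3176*x - 0.3276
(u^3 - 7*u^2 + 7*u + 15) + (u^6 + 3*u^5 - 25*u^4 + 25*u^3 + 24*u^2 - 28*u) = u^6 + 3*u^5 - 25*u^4 + 26*u^3 + 17*u^2 - 21*u + 15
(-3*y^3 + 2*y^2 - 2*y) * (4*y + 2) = -12*y^4 + 2*y^3 - 4*y^2 - 4*y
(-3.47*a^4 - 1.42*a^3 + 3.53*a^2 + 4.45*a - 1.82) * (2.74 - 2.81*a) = 9.7507*a^5 - 5.5176*a^4 - 13.8101*a^3 - 2.8323*a^2 + 17.3072*a - 4.9868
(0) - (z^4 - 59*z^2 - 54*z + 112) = -z^4 + 59*z^2 + 54*z - 112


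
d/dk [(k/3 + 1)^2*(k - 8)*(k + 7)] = 4*k^3/9 + 5*k^2/3 - 106*k/9 - 115/3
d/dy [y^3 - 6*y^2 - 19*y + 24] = 3*y^2 - 12*y - 19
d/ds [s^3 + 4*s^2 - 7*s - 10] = 3*s^2 + 8*s - 7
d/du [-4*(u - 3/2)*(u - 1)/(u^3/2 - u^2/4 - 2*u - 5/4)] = 8*(4*u^3 - 24*u^2 + 63*u - 49)/(4*u^5 - 8*u^4 - 23*u^3 + 19*u^2 + 55*u + 25)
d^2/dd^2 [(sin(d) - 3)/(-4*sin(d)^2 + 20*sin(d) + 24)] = (sin(d)^4 - 8*sin(d)^3 + 87*sin(d)^2 - 246*sin(d) + 246)/(4*(sin(d) - 6)^3*(sin(d) + 1)^2)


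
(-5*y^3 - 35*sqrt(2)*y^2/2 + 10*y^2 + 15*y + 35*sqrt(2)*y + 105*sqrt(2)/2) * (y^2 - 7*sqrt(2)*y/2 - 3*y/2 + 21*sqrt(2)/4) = -5*y^5 + 35*y^4/2 + 245*y^3/2 - 1805*y^2/4 + 2205/4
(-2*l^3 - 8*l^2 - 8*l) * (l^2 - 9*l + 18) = -2*l^5 + 10*l^4 + 28*l^3 - 72*l^2 - 144*l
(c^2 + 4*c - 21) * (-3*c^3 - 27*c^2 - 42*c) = -3*c^5 - 39*c^4 - 87*c^3 + 399*c^2 + 882*c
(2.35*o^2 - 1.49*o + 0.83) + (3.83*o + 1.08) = 2.35*o^2 + 2.34*o + 1.91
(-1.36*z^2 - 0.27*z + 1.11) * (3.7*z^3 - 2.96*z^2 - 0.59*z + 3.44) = -5.032*z^5 + 3.0266*z^4 + 5.7086*z^3 - 7.8047*z^2 - 1.5837*z + 3.8184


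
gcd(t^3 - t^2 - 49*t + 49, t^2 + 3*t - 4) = t - 1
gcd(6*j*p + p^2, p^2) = p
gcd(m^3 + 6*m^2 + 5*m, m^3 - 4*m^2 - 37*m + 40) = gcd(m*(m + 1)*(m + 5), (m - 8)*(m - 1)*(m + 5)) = m + 5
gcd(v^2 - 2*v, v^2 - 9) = 1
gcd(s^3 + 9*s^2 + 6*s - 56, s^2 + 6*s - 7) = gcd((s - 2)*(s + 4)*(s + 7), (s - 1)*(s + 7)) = s + 7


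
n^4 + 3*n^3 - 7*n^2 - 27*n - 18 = (n - 3)*(n + 1)*(n + 2)*(n + 3)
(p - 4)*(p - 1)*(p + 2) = p^3 - 3*p^2 - 6*p + 8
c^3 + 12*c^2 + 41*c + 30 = (c + 1)*(c + 5)*(c + 6)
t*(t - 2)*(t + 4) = t^3 + 2*t^2 - 8*t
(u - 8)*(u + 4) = u^2 - 4*u - 32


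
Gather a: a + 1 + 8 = a + 9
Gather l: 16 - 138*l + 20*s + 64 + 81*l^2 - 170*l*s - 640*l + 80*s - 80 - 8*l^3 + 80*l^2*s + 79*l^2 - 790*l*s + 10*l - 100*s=-8*l^3 + l^2*(80*s + 160) + l*(-960*s - 768)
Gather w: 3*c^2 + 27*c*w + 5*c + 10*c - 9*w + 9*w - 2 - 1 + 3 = 3*c^2 + 27*c*w + 15*c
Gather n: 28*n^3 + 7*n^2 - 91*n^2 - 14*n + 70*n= 28*n^3 - 84*n^2 + 56*n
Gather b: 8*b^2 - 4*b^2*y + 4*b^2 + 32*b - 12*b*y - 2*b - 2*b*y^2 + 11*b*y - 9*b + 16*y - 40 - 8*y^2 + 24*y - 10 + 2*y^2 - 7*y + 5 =b^2*(12 - 4*y) + b*(-2*y^2 - y + 21) - 6*y^2 + 33*y - 45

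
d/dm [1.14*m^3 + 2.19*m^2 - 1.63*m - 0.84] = 3.42*m^2 + 4.38*m - 1.63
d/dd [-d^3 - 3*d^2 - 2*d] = -3*d^2 - 6*d - 2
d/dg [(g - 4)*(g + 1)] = 2*g - 3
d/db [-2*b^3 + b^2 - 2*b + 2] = -6*b^2 + 2*b - 2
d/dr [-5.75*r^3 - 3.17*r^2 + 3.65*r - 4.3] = -17.25*r^2 - 6.34*r + 3.65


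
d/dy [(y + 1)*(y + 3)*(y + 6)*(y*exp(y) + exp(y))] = (y^4 + 15*y^3 + 70*y^2 + 119*y + 63)*exp(y)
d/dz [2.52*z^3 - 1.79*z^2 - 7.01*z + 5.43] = 7.56*z^2 - 3.58*z - 7.01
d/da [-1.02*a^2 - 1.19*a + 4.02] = -2.04*a - 1.19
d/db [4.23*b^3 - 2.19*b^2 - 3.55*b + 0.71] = 12.69*b^2 - 4.38*b - 3.55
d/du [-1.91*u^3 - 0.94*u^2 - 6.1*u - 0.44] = -5.73*u^2 - 1.88*u - 6.1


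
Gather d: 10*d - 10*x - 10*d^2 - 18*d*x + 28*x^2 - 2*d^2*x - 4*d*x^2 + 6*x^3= d^2*(-2*x - 10) + d*(-4*x^2 - 18*x + 10) + 6*x^3 + 28*x^2 - 10*x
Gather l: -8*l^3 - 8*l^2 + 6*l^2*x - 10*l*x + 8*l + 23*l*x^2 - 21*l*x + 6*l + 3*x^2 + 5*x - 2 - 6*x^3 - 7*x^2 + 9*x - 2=-8*l^3 + l^2*(6*x - 8) + l*(23*x^2 - 31*x + 14) - 6*x^3 - 4*x^2 + 14*x - 4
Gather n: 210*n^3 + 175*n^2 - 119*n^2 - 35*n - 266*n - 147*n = 210*n^3 + 56*n^2 - 448*n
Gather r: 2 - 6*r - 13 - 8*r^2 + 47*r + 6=-8*r^2 + 41*r - 5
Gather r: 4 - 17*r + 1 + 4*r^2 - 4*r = 4*r^2 - 21*r + 5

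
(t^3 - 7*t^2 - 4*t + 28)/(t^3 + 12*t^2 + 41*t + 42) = (t^2 - 9*t + 14)/(t^2 + 10*t + 21)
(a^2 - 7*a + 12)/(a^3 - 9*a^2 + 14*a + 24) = (a - 3)/(a^2 - 5*a - 6)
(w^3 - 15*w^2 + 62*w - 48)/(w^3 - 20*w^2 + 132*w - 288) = (w - 1)/(w - 6)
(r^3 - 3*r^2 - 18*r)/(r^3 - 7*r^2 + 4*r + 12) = r*(r + 3)/(r^2 - r - 2)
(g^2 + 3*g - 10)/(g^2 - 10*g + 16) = (g + 5)/(g - 8)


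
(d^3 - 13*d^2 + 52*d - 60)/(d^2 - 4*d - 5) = (d^2 - 8*d + 12)/(d + 1)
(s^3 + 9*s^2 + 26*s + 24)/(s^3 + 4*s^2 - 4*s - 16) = (s + 3)/(s - 2)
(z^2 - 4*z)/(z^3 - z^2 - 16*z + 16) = z/(z^2 + 3*z - 4)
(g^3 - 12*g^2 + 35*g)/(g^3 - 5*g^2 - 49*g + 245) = g/(g + 7)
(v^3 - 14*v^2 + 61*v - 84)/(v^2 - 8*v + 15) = (v^2 - 11*v + 28)/(v - 5)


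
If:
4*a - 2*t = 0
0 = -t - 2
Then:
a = -1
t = -2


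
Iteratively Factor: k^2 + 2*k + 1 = (k + 1)*(k + 1)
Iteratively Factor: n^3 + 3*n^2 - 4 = (n + 2)*(n^2 + n - 2) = (n + 2)^2*(n - 1)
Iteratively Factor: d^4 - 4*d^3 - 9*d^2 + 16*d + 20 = (d - 5)*(d^3 + d^2 - 4*d - 4) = (d - 5)*(d - 2)*(d^2 + 3*d + 2) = (d - 5)*(d - 2)*(d + 2)*(d + 1)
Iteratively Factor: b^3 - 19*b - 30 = (b + 3)*(b^2 - 3*b - 10) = (b + 2)*(b + 3)*(b - 5)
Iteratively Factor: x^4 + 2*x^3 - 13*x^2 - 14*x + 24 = (x + 4)*(x^3 - 2*x^2 - 5*x + 6) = (x - 1)*(x + 4)*(x^2 - x - 6) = (x - 1)*(x + 2)*(x + 4)*(x - 3)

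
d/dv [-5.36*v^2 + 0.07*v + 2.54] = 0.07 - 10.72*v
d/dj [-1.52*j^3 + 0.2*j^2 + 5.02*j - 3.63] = -4.56*j^2 + 0.4*j + 5.02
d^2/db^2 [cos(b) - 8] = -cos(b)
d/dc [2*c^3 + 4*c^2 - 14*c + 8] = 6*c^2 + 8*c - 14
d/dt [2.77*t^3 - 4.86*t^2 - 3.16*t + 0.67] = 8.31*t^2 - 9.72*t - 3.16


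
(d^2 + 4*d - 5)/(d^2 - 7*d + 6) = (d + 5)/(d - 6)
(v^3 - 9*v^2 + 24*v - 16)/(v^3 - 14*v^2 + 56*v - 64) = (v^2 - 5*v + 4)/(v^2 - 10*v + 16)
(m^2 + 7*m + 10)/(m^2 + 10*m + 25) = (m + 2)/(m + 5)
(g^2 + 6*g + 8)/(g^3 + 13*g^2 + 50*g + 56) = 1/(g + 7)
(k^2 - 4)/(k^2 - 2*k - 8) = (k - 2)/(k - 4)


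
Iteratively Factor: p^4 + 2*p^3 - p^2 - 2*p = (p)*(p^3 + 2*p^2 - p - 2) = p*(p - 1)*(p^2 + 3*p + 2) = p*(p - 1)*(p + 1)*(p + 2)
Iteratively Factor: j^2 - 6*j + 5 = (j - 5)*(j - 1)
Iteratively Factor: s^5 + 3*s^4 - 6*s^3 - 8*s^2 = (s + 1)*(s^4 + 2*s^3 - 8*s^2) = s*(s + 1)*(s^3 + 2*s^2 - 8*s) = s^2*(s + 1)*(s^2 + 2*s - 8) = s^2*(s - 2)*(s + 1)*(s + 4)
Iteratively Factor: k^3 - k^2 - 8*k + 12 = (k - 2)*(k^2 + k - 6) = (k - 2)^2*(k + 3)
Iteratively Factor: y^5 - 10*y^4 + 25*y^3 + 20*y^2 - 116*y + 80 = (y - 5)*(y^4 - 5*y^3 + 20*y - 16) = (y - 5)*(y - 1)*(y^3 - 4*y^2 - 4*y + 16) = (y - 5)*(y - 2)*(y - 1)*(y^2 - 2*y - 8) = (y - 5)*(y - 2)*(y - 1)*(y + 2)*(y - 4)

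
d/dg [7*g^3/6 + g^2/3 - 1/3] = g*(21*g + 4)/6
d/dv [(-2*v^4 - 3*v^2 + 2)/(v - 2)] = (-6*v^4 + 16*v^3 - 3*v^2 + 12*v - 2)/(v^2 - 4*v + 4)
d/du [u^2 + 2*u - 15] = 2*u + 2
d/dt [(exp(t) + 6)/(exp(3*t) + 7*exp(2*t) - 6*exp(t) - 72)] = (-2*exp(t) - 1)*exp(t)/(exp(4*t) + 2*exp(3*t) - 23*exp(2*t) - 24*exp(t) + 144)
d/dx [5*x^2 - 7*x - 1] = 10*x - 7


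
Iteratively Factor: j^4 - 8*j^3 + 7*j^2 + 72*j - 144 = (j + 3)*(j^3 - 11*j^2 + 40*j - 48) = (j - 4)*(j + 3)*(j^2 - 7*j + 12) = (j - 4)^2*(j + 3)*(j - 3)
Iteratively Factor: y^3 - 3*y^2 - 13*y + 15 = (y - 1)*(y^2 - 2*y - 15) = (y - 5)*(y - 1)*(y + 3)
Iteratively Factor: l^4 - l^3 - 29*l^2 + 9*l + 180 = (l - 5)*(l^3 + 4*l^2 - 9*l - 36) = (l - 5)*(l + 4)*(l^2 - 9) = (l - 5)*(l + 3)*(l + 4)*(l - 3)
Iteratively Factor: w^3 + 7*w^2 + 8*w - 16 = (w - 1)*(w^2 + 8*w + 16) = (w - 1)*(w + 4)*(w + 4)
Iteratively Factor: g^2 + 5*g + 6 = (g + 3)*(g + 2)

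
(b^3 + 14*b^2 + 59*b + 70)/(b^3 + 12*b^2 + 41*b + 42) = (b + 5)/(b + 3)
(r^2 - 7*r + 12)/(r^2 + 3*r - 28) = (r - 3)/(r + 7)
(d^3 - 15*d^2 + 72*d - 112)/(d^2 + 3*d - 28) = (d^2 - 11*d + 28)/(d + 7)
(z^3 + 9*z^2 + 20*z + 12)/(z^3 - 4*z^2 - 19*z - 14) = (z + 6)/(z - 7)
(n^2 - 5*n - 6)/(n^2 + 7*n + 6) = (n - 6)/(n + 6)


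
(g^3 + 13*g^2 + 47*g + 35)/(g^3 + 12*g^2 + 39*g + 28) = (g + 5)/(g + 4)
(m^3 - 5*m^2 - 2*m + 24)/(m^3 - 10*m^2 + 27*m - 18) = (m^2 - 2*m - 8)/(m^2 - 7*m + 6)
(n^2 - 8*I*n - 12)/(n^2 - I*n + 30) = (n - 2*I)/(n + 5*I)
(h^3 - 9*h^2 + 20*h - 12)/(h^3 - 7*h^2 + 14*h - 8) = (h - 6)/(h - 4)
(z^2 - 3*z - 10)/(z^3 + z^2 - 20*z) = (z^2 - 3*z - 10)/(z*(z^2 + z - 20))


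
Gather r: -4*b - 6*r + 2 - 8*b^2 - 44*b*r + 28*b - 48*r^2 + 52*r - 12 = -8*b^2 + 24*b - 48*r^2 + r*(46 - 44*b) - 10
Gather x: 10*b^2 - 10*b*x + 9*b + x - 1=10*b^2 + 9*b + x*(1 - 10*b) - 1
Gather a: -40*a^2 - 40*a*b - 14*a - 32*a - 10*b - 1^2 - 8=-40*a^2 + a*(-40*b - 46) - 10*b - 9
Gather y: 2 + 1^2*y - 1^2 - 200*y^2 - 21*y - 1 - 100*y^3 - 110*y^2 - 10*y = -100*y^3 - 310*y^2 - 30*y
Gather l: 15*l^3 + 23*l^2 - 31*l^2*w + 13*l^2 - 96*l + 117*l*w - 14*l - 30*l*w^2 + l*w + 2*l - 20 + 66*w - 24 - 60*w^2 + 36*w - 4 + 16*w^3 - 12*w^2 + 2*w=15*l^3 + l^2*(36 - 31*w) + l*(-30*w^2 + 118*w - 108) + 16*w^3 - 72*w^2 + 104*w - 48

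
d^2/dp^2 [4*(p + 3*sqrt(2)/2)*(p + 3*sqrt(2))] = 8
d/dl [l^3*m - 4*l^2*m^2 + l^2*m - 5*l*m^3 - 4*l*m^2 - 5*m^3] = m*(3*l^2 - 8*l*m + 2*l - 5*m^2 - 4*m)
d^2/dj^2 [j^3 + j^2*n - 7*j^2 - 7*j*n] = 6*j + 2*n - 14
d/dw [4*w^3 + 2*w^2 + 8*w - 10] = 12*w^2 + 4*w + 8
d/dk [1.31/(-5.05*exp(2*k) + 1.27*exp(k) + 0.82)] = (13.231*exp(k) - 1.6637)*exp(k)/(-5.05*exp(2*k) + 1.27*exp(k) + 0.82)^2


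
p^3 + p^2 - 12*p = p*(p - 3)*(p + 4)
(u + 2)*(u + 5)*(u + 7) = u^3 + 14*u^2 + 59*u + 70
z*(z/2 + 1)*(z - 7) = z^3/2 - 5*z^2/2 - 7*z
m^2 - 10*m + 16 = (m - 8)*(m - 2)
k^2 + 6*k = k*(k + 6)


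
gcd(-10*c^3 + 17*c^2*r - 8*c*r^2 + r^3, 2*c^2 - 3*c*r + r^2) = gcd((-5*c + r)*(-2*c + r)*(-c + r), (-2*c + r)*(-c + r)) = 2*c^2 - 3*c*r + r^2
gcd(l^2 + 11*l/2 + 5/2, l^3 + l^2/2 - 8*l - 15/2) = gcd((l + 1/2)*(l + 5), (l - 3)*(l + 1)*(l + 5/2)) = 1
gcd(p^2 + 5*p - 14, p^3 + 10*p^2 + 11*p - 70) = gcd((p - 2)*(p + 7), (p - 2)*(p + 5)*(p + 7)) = p^2 + 5*p - 14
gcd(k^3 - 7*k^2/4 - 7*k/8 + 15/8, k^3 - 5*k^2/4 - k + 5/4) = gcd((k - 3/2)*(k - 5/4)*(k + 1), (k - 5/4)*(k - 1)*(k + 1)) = k^2 - k/4 - 5/4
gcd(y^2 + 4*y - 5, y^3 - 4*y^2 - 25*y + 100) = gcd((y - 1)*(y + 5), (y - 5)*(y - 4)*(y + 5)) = y + 5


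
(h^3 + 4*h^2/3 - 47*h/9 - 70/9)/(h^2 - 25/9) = (3*h^2 - h - 14)/(3*h - 5)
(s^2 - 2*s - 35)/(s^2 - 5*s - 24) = (-s^2 + 2*s + 35)/(-s^2 + 5*s + 24)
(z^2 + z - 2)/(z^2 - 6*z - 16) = (z - 1)/(z - 8)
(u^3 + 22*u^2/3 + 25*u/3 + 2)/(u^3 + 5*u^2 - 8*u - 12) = (u + 1/3)/(u - 2)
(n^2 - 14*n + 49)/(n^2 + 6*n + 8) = (n^2 - 14*n + 49)/(n^2 + 6*n + 8)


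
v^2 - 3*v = v*(v - 3)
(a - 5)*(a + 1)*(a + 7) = a^3 + 3*a^2 - 33*a - 35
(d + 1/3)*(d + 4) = d^2 + 13*d/3 + 4/3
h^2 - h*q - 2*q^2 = (h - 2*q)*(h + q)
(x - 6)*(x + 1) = x^2 - 5*x - 6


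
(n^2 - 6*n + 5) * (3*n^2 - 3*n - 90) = 3*n^4 - 21*n^3 - 57*n^2 + 525*n - 450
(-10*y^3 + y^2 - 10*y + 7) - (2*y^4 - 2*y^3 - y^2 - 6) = -2*y^4 - 8*y^3 + 2*y^2 - 10*y + 13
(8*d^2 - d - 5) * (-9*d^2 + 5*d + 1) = -72*d^4 + 49*d^3 + 48*d^2 - 26*d - 5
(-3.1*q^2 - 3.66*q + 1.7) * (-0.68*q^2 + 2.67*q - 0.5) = 2.108*q^4 - 5.7882*q^3 - 9.3782*q^2 + 6.369*q - 0.85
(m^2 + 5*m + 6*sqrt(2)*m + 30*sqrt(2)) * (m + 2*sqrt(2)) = m^3 + 5*m^2 + 8*sqrt(2)*m^2 + 24*m + 40*sqrt(2)*m + 120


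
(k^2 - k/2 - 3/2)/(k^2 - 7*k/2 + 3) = (k + 1)/(k - 2)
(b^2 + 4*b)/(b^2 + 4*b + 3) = b*(b + 4)/(b^2 + 4*b + 3)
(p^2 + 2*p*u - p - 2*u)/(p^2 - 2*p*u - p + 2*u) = (p + 2*u)/(p - 2*u)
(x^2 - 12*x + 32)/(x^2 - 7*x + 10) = (x^2 - 12*x + 32)/(x^2 - 7*x + 10)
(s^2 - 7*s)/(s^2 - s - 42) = s/(s + 6)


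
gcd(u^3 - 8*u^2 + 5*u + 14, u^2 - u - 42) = u - 7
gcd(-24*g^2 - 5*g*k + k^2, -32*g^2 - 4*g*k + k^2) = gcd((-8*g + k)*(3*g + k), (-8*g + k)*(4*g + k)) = 8*g - k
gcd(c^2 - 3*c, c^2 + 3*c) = c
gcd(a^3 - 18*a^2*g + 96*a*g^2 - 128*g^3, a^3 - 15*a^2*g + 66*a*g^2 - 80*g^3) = a^2 - 10*a*g + 16*g^2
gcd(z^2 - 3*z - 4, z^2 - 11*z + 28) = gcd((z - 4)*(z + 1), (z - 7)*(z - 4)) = z - 4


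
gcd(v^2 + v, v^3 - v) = v^2 + v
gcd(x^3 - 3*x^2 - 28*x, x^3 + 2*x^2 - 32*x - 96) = x + 4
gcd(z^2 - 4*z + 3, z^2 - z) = z - 1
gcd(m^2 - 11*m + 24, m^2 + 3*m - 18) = m - 3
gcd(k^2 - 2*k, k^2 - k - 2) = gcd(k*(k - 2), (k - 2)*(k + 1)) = k - 2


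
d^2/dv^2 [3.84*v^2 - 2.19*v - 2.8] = 7.68000000000000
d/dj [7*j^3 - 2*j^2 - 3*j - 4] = 21*j^2 - 4*j - 3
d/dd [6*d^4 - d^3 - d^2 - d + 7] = 24*d^3 - 3*d^2 - 2*d - 1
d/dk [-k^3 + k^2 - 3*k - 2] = -3*k^2 + 2*k - 3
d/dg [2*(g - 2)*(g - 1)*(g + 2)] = 6*g^2 - 4*g - 8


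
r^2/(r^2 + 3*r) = r/(r + 3)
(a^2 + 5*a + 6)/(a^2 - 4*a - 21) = (a + 2)/(a - 7)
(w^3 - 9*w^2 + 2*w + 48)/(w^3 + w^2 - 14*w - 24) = (w^2 - 11*w + 24)/(w^2 - w - 12)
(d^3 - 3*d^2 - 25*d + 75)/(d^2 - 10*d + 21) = (d^2 - 25)/(d - 7)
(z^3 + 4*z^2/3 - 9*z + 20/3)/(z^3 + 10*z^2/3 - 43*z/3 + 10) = (z + 4)/(z + 6)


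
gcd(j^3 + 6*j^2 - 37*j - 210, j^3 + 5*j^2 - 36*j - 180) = j^2 - j - 30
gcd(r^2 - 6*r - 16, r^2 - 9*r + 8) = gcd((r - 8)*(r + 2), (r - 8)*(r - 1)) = r - 8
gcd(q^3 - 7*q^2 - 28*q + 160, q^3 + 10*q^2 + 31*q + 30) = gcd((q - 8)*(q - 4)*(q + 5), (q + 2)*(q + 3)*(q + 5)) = q + 5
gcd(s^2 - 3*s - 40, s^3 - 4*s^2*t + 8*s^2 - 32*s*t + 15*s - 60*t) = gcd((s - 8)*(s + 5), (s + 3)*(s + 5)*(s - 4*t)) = s + 5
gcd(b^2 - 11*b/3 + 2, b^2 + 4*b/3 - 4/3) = b - 2/3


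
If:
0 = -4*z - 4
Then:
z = -1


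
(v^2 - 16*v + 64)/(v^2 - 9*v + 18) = (v^2 - 16*v + 64)/(v^2 - 9*v + 18)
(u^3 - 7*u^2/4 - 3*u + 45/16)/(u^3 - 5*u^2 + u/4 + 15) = (u - 3/4)/(u - 4)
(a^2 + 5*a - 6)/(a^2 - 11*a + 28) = (a^2 + 5*a - 6)/(a^2 - 11*a + 28)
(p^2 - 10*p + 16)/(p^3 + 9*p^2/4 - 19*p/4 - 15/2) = 4*(p - 8)/(4*p^2 + 17*p + 15)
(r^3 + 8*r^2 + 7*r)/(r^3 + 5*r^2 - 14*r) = (r + 1)/(r - 2)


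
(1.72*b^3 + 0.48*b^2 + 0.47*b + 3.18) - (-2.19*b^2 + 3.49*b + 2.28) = 1.72*b^3 + 2.67*b^2 - 3.02*b + 0.9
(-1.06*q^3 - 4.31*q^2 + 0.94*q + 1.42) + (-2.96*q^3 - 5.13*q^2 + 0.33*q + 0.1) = -4.02*q^3 - 9.44*q^2 + 1.27*q + 1.52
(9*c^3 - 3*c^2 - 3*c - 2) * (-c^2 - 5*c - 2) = -9*c^5 - 42*c^4 + 23*c^2 + 16*c + 4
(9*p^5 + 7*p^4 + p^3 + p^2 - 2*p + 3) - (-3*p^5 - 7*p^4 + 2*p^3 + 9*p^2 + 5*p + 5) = 12*p^5 + 14*p^4 - p^3 - 8*p^2 - 7*p - 2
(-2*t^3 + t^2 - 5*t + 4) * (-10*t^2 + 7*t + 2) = 20*t^5 - 24*t^4 + 53*t^3 - 73*t^2 + 18*t + 8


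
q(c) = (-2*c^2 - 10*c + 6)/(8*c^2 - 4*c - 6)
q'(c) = (4 - 16*c)*(-2*c^2 - 10*c + 6)/(8*c^2 - 4*c - 6)^2 + (-4*c - 10)/(8*c^2 - 4*c - 6) = (22*c^2 - 18*c + 21)/(16*c^4 - 16*c^3 - 20*c^2 + 12*c + 9)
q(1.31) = -4.23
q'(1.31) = 22.71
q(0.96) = 2.21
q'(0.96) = 15.77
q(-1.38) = 1.08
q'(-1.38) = 1.61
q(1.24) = -7.07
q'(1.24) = 72.33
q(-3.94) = 0.11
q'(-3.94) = 0.10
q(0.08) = -0.83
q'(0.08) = 2.01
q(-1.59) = 0.82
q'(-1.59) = 0.99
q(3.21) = -0.73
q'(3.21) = 0.19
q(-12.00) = -0.14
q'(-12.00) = 0.01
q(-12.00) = -0.14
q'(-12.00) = 0.01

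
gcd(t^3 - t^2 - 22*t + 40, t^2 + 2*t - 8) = t - 2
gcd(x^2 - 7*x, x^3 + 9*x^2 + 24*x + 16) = 1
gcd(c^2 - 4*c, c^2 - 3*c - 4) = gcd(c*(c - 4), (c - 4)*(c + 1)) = c - 4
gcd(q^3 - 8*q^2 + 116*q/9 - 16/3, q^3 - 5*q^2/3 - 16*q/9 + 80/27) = q - 4/3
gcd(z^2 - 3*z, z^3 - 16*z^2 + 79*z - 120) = z - 3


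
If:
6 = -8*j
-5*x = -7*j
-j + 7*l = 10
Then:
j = -3/4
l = 37/28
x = -21/20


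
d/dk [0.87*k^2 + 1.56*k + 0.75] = 1.74*k + 1.56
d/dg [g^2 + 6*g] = 2*g + 6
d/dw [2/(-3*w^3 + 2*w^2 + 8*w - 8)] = 2*(9*w^2 - 4*w - 8)/(3*w^3 - 2*w^2 - 8*w + 8)^2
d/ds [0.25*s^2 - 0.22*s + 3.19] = 0.5*s - 0.22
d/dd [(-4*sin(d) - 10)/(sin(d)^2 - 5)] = 4*(sin(d)^2 + 5*sin(d) + 5)*cos(d)/(sin(d)^2 - 5)^2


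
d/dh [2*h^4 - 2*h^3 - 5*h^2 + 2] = 2*h*(4*h^2 - 3*h - 5)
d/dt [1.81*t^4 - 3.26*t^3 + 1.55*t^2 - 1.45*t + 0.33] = 7.24*t^3 - 9.78*t^2 + 3.1*t - 1.45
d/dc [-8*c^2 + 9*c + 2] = 9 - 16*c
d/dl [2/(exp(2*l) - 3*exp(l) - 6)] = (6 - 4*exp(l))*exp(l)/(-exp(2*l) + 3*exp(l) + 6)^2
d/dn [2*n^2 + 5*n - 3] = 4*n + 5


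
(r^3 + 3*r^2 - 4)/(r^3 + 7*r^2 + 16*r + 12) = (r - 1)/(r + 3)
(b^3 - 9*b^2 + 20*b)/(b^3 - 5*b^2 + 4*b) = (b - 5)/(b - 1)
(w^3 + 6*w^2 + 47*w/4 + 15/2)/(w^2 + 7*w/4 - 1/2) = (4*w^2 + 16*w + 15)/(4*w - 1)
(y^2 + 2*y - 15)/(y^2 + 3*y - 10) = (y - 3)/(y - 2)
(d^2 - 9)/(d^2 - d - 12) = (d - 3)/(d - 4)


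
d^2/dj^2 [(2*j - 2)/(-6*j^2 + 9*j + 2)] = 12*(3*(j - 1)*(4*j - 3)^2 + (6*j - 5)*(-6*j^2 + 9*j + 2))/(-6*j^2 + 9*j + 2)^3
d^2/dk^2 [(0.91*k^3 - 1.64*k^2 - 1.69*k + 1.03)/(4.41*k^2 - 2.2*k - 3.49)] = (-60.7369*k^3 + 10.664682*k^2 - 149.51874*k + 27.676566)/(85.766121*k^6 - 128.35746*k^5 - 139.588407*k^4 + 192.51188*k^3 + 110.467923*k^2 - 80.38866*k - 42.508549)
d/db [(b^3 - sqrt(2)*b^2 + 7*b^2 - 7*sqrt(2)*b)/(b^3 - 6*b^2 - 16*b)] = (-13*b^2 + sqrt(2)*b^2 - 32*b + 14*sqrt(2)*b - 112 - 26*sqrt(2))/(b^4 - 12*b^3 + 4*b^2 + 192*b + 256)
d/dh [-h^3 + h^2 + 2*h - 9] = -3*h^2 + 2*h + 2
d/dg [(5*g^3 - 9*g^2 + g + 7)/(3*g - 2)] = (30*g^3 - 57*g^2 + 36*g - 23)/(9*g^2 - 12*g + 4)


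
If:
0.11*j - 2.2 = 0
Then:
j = 20.00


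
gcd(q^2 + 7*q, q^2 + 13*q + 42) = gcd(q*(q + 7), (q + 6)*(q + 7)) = q + 7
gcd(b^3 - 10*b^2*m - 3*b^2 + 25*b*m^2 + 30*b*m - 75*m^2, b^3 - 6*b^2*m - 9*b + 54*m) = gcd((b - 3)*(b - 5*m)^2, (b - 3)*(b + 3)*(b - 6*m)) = b - 3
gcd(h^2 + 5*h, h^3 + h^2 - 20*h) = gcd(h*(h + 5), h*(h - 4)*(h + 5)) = h^2 + 5*h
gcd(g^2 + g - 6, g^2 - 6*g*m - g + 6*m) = 1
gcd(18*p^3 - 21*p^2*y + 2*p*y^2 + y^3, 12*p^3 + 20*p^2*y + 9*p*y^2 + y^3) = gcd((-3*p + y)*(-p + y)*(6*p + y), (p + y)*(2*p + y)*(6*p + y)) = 6*p + y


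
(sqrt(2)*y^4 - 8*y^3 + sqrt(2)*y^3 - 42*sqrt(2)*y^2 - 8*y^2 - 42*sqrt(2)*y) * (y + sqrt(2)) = sqrt(2)*y^5 - 6*y^4 + sqrt(2)*y^4 - 50*sqrt(2)*y^3 - 6*y^3 - 84*y^2 - 50*sqrt(2)*y^2 - 84*y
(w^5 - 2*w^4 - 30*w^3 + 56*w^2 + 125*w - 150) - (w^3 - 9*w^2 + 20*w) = w^5 - 2*w^4 - 31*w^3 + 65*w^2 + 105*w - 150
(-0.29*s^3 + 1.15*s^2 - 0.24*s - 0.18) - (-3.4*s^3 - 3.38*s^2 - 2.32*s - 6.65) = 3.11*s^3 + 4.53*s^2 + 2.08*s + 6.47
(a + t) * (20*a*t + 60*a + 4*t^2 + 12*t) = 20*a^2*t + 60*a^2 + 24*a*t^2 + 72*a*t + 4*t^3 + 12*t^2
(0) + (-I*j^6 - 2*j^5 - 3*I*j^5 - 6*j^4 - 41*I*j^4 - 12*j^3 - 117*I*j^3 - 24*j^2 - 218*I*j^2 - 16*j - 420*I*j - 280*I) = -I*j^6 - 2*j^5 - 3*I*j^5 - 6*j^4 - 41*I*j^4 - 12*j^3 - 117*I*j^3 - 24*j^2 - 218*I*j^2 - 16*j - 420*I*j - 280*I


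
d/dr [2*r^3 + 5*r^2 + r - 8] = 6*r^2 + 10*r + 1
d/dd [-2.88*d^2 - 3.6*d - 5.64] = -5.76*d - 3.6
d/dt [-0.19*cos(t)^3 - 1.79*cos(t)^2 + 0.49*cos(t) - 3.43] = (0.57*cos(t)^2 + 3.58*cos(t) - 0.49)*sin(t)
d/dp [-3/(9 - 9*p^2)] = -2*p/(3*(p^2 - 1)^2)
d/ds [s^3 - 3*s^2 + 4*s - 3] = 3*s^2 - 6*s + 4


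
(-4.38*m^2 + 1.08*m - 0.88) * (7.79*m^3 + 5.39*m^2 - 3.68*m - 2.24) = -34.1202*m^5 - 15.195*m^4 + 15.0844*m^3 + 1.0936*m^2 + 0.819199999999999*m + 1.9712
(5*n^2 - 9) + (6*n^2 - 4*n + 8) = 11*n^2 - 4*n - 1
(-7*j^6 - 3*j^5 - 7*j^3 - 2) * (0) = 0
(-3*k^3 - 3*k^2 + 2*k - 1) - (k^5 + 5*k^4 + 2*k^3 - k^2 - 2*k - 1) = -k^5 - 5*k^4 - 5*k^3 - 2*k^2 + 4*k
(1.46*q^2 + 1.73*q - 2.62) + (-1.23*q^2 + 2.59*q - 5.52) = 0.23*q^2 + 4.32*q - 8.14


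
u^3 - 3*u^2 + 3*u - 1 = (u - 1)^3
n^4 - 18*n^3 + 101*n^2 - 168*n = n*(n - 8)*(n - 7)*(n - 3)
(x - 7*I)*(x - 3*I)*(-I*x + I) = -I*x^3 - 10*x^2 + I*x^2 + 10*x + 21*I*x - 21*I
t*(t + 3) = t^2 + 3*t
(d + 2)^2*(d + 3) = d^3 + 7*d^2 + 16*d + 12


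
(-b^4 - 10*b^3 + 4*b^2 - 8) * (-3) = 3*b^4 + 30*b^3 - 12*b^2 + 24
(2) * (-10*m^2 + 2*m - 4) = -20*m^2 + 4*m - 8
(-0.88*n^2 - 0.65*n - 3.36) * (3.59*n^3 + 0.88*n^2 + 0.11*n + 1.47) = -3.1592*n^5 - 3.1079*n^4 - 12.7312*n^3 - 4.3219*n^2 - 1.3251*n - 4.9392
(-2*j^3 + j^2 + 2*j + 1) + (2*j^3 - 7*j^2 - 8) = -6*j^2 + 2*j - 7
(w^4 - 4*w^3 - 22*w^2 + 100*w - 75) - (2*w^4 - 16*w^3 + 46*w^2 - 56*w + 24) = -w^4 + 12*w^3 - 68*w^2 + 156*w - 99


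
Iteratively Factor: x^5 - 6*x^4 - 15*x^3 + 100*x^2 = (x)*(x^4 - 6*x^3 - 15*x^2 + 100*x) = x*(x - 5)*(x^3 - x^2 - 20*x) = x^2*(x - 5)*(x^2 - x - 20) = x^2*(x - 5)*(x + 4)*(x - 5)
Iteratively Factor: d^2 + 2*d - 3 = (d - 1)*(d + 3)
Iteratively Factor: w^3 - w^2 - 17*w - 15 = (w + 3)*(w^2 - 4*w - 5) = (w + 1)*(w + 3)*(w - 5)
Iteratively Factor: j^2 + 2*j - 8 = (j - 2)*(j + 4)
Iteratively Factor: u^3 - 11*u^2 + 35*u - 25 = (u - 5)*(u^2 - 6*u + 5) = (u - 5)*(u - 1)*(u - 5)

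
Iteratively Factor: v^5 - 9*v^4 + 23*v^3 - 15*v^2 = (v)*(v^4 - 9*v^3 + 23*v^2 - 15*v) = v*(v - 1)*(v^3 - 8*v^2 + 15*v) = v^2*(v - 1)*(v^2 - 8*v + 15) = v^2*(v - 3)*(v - 1)*(v - 5)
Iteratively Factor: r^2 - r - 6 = (r - 3)*(r + 2)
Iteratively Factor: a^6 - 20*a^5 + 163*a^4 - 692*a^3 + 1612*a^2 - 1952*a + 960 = (a - 2)*(a^5 - 18*a^4 + 127*a^3 - 438*a^2 + 736*a - 480) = (a - 2)^2*(a^4 - 16*a^3 + 95*a^2 - 248*a + 240) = (a - 5)*(a - 2)^2*(a^3 - 11*a^2 + 40*a - 48) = (a - 5)*(a - 3)*(a - 2)^2*(a^2 - 8*a + 16) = (a - 5)*(a - 4)*(a - 3)*(a - 2)^2*(a - 4)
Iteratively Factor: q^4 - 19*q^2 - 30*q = (q + 3)*(q^3 - 3*q^2 - 10*q) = (q - 5)*(q + 3)*(q^2 + 2*q) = q*(q - 5)*(q + 3)*(q + 2)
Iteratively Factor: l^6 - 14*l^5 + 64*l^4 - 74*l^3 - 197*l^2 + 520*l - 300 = (l - 2)*(l^5 - 12*l^4 + 40*l^3 + 6*l^2 - 185*l + 150) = (l - 5)*(l - 2)*(l^4 - 7*l^3 + 5*l^2 + 31*l - 30) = (l - 5)*(l - 3)*(l - 2)*(l^3 - 4*l^2 - 7*l + 10) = (l - 5)*(l - 3)*(l - 2)*(l + 2)*(l^2 - 6*l + 5) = (l - 5)*(l - 3)*(l - 2)*(l - 1)*(l + 2)*(l - 5)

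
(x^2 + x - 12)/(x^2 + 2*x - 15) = (x + 4)/(x + 5)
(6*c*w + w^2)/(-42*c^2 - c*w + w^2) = w/(-7*c + w)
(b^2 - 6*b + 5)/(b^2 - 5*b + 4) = (b - 5)/(b - 4)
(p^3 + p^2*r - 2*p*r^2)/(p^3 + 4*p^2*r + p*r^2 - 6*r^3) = p/(p + 3*r)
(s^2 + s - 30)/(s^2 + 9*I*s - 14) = (s^2 + s - 30)/(s^2 + 9*I*s - 14)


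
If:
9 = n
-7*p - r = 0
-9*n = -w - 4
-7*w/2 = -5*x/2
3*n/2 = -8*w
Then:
No Solution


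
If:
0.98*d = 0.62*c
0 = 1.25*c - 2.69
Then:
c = 2.15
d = 1.36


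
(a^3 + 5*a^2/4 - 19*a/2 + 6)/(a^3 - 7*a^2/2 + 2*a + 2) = (4*a^2 + 13*a - 12)/(2*(2*a^2 - 3*a - 2))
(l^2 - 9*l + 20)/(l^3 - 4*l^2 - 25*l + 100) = 1/(l + 5)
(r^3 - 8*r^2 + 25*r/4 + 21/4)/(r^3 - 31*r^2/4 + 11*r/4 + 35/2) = (4*r^2 - 4*r - 3)/(4*r^2 - 3*r - 10)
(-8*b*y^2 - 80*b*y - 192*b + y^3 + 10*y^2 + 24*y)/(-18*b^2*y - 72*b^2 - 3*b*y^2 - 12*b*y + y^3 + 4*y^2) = (-8*b*y - 48*b + y^2 + 6*y)/(-18*b^2 - 3*b*y + y^2)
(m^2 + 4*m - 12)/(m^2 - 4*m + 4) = (m + 6)/(m - 2)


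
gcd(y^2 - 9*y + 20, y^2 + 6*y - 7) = 1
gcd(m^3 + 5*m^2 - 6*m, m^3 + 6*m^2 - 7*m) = m^2 - m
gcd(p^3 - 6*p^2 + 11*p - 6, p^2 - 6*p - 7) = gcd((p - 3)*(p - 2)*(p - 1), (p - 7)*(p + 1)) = 1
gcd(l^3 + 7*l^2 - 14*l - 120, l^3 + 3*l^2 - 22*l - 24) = l^2 + 2*l - 24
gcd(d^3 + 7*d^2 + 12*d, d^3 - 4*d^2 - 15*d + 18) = d + 3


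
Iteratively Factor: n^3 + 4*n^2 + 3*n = (n)*(n^2 + 4*n + 3) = n*(n + 3)*(n + 1)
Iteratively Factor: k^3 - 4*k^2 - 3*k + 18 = (k - 3)*(k^2 - k - 6) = (k - 3)^2*(k + 2)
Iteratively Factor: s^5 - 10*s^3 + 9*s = (s - 1)*(s^4 + s^3 - 9*s^2 - 9*s) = (s - 1)*(s + 1)*(s^3 - 9*s) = (s - 3)*(s - 1)*(s + 1)*(s^2 + 3*s) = s*(s - 3)*(s - 1)*(s + 1)*(s + 3)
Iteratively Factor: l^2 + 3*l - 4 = (l - 1)*(l + 4)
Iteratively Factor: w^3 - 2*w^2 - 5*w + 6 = (w + 2)*(w^2 - 4*w + 3) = (w - 3)*(w + 2)*(w - 1)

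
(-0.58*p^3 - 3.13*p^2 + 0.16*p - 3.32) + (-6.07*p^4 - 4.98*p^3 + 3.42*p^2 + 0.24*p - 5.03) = -6.07*p^4 - 5.56*p^3 + 0.29*p^2 + 0.4*p - 8.35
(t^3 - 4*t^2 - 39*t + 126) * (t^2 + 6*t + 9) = t^5 + 2*t^4 - 54*t^3 - 144*t^2 + 405*t + 1134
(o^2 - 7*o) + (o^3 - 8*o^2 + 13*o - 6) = o^3 - 7*o^2 + 6*o - 6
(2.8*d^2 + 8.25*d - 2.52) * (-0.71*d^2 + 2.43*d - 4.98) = -1.988*d^4 + 0.9465*d^3 + 7.8927*d^2 - 47.2086*d + 12.5496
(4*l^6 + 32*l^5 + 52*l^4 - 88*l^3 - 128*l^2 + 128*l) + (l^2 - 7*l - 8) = 4*l^6 + 32*l^5 + 52*l^4 - 88*l^3 - 127*l^2 + 121*l - 8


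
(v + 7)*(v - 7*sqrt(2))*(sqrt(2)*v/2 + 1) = sqrt(2)*v^3/2 - 6*v^2 + 7*sqrt(2)*v^2/2 - 42*v - 7*sqrt(2)*v - 49*sqrt(2)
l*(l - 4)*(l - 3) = l^3 - 7*l^2 + 12*l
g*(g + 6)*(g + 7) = g^3 + 13*g^2 + 42*g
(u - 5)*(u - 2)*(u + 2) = u^3 - 5*u^2 - 4*u + 20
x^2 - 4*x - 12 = (x - 6)*(x + 2)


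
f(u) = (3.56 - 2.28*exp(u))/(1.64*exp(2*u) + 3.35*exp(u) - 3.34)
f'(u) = (3.56 - 2.28*exp(u))*(-3.28*exp(2*u) - 3.35*exp(u))/(1.64*exp(2*u) + 3.35*exp(u) - 3.34)^2 - 2.28*exp(u)/(1.64*exp(2*u) + 3.35*exp(u) - 3.34) = (3.7392*exp(2*u) - 11.6768*exp(u) - 4.3108)*exp(u)/(2.6896*exp(4*u) + 10.988*exp(3*u) + 0.267300000000001*exp(2*u) - 22.378*exp(u) + 11.1556)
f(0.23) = 0.20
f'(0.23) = -1.36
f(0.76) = -0.12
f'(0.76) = -0.20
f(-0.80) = -1.69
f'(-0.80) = -1.75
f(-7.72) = -1.07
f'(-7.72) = -0.00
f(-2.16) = -1.12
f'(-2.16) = -0.08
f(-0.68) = -1.97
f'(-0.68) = -3.14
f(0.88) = -0.14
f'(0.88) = -0.13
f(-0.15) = 2.11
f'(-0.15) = -17.35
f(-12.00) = -1.07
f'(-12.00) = 0.00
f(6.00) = 0.00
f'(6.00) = 0.00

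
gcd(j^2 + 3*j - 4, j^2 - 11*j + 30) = 1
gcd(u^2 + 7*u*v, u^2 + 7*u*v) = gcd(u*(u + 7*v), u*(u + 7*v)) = u^2 + 7*u*v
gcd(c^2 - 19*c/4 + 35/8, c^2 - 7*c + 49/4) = c - 7/2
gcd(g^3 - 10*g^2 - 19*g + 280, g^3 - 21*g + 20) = g + 5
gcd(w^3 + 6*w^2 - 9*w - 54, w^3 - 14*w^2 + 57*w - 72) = w - 3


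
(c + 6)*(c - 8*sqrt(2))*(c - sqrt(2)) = c^3 - 9*sqrt(2)*c^2 + 6*c^2 - 54*sqrt(2)*c + 16*c + 96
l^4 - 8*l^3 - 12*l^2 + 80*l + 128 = (l - 8)*(l - 4)*(l + 2)^2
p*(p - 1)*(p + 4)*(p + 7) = p^4 + 10*p^3 + 17*p^2 - 28*p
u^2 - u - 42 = (u - 7)*(u + 6)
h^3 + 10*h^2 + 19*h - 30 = (h - 1)*(h + 5)*(h + 6)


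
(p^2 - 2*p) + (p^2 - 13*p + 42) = 2*p^2 - 15*p + 42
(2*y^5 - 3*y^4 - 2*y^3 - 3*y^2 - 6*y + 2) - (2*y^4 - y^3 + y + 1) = 2*y^5 - 5*y^4 - y^3 - 3*y^2 - 7*y + 1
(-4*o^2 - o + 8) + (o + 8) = 16 - 4*o^2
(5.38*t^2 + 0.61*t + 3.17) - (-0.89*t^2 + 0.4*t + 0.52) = 6.27*t^2 + 0.21*t + 2.65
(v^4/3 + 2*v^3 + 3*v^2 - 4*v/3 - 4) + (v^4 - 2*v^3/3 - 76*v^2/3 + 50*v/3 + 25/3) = 4*v^4/3 + 4*v^3/3 - 67*v^2/3 + 46*v/3 + 13/3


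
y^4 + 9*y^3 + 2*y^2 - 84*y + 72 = (y - 2)*(y - 1)*(y + 6)^2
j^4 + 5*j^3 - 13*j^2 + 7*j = j*(j - 1)^2*(j + 7)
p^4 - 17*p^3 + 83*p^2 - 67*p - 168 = (p - 8)*(p - 7)*(p - 3)*(p + 1)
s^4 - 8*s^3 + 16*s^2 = s^2*(s - 4)^2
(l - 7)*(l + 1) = l^2 - 6*l - 7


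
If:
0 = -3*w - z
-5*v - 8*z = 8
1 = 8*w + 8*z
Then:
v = -19/10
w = -1/16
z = 3/16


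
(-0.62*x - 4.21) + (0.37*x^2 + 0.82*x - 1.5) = 0.37*x^2 + 0.2*x - 5.71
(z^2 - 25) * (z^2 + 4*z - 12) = z^4 + 4*z^3 - 37*z^2 - 100*z + 300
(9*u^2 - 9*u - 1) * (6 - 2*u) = -18*u^3 + 72*u^2 - 52*u - 6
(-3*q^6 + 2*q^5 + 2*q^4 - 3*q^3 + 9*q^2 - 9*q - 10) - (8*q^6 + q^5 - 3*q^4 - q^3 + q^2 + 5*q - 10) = -11*q^6 + q^5 + 5*q^4 - 2*q^3 + 8*q^2 - 14*q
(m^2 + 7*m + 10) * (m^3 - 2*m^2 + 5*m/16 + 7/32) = m^5 + 5*m^4 - 59*m^3/16 - 563*m^2/32 + 149*m/32 + 35/16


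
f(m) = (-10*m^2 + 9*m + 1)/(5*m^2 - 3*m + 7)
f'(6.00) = -0.05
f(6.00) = -1.80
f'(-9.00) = 0.00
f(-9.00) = -2.03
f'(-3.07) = 0.10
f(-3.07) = -1.91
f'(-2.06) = 0.26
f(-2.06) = -1.74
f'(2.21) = -0.55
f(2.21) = -1.13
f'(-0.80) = 1.11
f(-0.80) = -1.00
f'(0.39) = 0.12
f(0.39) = 0.45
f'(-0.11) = 1.51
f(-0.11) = -0.02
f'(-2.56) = 0.16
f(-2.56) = -1.85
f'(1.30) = -1.16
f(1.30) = -0.36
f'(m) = (3 - 10*m)*(-10*m^2 + 9*m + 1)/(5*m^2 - 3*m + 7)^2 + (9 - 20*m)/(5*m^2 - 3*m + 7)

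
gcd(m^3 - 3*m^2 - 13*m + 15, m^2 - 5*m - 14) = 1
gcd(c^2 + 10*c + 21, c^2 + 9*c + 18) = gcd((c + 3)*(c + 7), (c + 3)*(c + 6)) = c + 3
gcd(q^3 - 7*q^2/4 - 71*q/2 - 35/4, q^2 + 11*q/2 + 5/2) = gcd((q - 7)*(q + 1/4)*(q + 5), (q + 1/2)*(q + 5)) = q + 5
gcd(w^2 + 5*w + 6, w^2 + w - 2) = w + 2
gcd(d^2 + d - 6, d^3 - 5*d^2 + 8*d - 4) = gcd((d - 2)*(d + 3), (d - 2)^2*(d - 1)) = d - 2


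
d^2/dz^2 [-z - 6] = 0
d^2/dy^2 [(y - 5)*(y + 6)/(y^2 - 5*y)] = 12/y^3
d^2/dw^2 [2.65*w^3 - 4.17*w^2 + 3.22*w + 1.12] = 15.9*w - 8.34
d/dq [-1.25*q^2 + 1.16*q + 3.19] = 1.16 - 2.5*q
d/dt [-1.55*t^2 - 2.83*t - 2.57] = -3.1*t - 2.83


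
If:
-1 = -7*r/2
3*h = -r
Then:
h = -2/21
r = 2/7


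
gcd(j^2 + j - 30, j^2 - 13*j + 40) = j - 5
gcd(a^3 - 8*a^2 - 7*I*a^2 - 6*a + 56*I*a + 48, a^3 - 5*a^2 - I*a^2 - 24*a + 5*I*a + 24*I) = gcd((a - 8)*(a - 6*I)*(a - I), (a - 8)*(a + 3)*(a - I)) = a^2 + a*(-8 - I) + 8*I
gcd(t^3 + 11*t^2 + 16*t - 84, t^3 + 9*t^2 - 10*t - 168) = t^2 + 13*t + 42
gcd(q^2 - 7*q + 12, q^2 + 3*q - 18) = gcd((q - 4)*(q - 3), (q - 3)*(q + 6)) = q - 3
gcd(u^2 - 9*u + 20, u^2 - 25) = u - 5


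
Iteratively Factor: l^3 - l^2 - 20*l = (l + 4)*(l^2 - 5*l) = l*(l + 4)*(l - 5)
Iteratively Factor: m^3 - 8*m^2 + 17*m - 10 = (m - 5)*(m^2 - 3*m + 2) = (m - 5)*(m - 1)*(m - 2)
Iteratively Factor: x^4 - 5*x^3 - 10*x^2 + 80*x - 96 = (x - 4)*(x^3 - x^2 - 14*x + 24) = (x - 4)*(x - 2)*(x^2 + x - 12) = (x - 4)*(x - 3)*(x - 2)*(x + 4)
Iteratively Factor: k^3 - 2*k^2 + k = (k)*(k^2 - 2*k + 1) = k*(k - 1)*(k - 1)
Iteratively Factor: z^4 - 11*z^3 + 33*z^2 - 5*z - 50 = (z + 1)*(z^3 - 12*z^2 + 45*z - 50) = (z - 5)*(z + 1)*(z^2 - 7*z + 10) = (z - 5)^2*(z + 1)*(z - 2)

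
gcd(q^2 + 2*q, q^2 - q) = q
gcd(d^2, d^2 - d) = d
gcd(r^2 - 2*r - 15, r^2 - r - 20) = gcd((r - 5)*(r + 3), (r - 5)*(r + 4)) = r - 5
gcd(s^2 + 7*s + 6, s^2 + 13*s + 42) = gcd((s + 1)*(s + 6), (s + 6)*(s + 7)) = s + 6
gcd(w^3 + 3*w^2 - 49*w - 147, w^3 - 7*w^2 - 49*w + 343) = w^2 - 49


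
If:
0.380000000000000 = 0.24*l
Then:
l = 1.58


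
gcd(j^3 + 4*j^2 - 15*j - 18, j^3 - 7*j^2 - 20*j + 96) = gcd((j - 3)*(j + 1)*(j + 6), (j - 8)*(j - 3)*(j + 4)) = j - 3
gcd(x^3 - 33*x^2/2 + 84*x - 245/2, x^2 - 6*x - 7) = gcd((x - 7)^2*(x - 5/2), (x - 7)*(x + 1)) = x - 7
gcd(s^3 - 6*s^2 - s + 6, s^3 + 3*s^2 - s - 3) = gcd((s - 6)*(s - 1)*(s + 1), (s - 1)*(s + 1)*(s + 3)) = s^2 - 1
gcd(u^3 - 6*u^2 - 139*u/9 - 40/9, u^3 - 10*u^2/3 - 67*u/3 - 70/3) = u + 5/3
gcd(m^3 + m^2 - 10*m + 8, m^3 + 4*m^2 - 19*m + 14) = m^2 - 3*m + 2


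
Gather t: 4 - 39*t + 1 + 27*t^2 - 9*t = 27*t^2 - 48*t + 5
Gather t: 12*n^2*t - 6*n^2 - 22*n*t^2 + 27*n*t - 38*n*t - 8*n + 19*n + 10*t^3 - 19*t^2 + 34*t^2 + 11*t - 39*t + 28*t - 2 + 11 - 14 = -6*n^2 + 11*n + 10*t^3 + t^2*(15 - 22*n) + t*(12*n^2 - 11*n) - 5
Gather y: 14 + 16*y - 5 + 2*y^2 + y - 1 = 2*y^2 + 17*y + 8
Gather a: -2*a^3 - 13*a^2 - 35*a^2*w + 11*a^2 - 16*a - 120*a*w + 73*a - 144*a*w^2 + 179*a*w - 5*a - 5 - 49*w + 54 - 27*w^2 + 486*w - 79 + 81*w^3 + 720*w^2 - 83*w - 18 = -2*a^3 + a^2*(-35*w - 2) + a*(-144*w^2 + 59*w + 52) + 81*w^3 + 693*w^2 + 354*w - 48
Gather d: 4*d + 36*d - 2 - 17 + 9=40*d - 10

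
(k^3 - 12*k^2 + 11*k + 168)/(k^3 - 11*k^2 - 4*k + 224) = (k + 3)/(k + 4)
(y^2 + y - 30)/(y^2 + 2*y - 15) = (y^2 + y - 30)/(y^2 + 2*y - 15)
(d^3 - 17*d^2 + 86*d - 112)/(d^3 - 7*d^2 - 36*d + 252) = (d^2 - 10*d + 16)/(d^2 - 36)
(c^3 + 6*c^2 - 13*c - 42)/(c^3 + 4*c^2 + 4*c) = (c^2 + 4*c - 21)/(c*(c + 2))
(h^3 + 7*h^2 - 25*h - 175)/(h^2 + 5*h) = h + 2 - 35/h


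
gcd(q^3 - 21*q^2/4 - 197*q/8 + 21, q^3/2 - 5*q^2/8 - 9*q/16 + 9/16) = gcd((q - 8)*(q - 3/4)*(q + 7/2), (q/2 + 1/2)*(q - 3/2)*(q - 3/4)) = q - 3/4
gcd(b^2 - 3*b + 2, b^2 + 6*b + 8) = 1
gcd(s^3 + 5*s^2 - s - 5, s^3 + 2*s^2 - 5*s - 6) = s + 1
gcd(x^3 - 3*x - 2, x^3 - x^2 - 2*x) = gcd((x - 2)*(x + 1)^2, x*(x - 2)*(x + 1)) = x^2 - x - 2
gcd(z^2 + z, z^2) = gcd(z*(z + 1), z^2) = z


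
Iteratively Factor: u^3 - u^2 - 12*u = (u - 4)*(u^2 + 3*u) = (u - 4)*(u + 3)*(u)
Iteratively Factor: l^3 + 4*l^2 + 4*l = (l)*(l^2 + 4*l + 4) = l*(l + 2)*(l + 2)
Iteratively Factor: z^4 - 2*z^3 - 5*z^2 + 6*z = (z + 2)*(z^3 - 4*z^2 + 3*z) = (z - 3)*(z + 2)*(z^2 - z) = z*(z - 3)*(z + 2)*(z - 1)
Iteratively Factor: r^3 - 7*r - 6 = (r + 1)*(r^2 - r - 6) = (r + 1)*(r + 2)*(r - 3)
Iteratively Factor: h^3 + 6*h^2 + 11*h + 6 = (h + 2)*(h^2 + 4*h + 3) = (h + 2)*(h + 3)*(h + 1)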